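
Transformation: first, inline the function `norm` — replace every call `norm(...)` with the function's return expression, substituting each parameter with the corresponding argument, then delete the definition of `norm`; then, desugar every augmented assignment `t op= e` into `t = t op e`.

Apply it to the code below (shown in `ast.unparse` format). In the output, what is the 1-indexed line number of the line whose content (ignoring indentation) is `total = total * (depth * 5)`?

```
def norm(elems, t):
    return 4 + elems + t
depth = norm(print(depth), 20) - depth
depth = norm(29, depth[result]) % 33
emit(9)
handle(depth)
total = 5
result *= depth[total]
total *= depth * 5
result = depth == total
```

Transformed code:
depth = 4 + print(depth) + 20 - depth
depth = (4 + 29 + depth[result]) % 33
emit(9)
handle(depth)
total = 5
result = result * depth[total]
total = total * (depth * 5)
result = depth == total

7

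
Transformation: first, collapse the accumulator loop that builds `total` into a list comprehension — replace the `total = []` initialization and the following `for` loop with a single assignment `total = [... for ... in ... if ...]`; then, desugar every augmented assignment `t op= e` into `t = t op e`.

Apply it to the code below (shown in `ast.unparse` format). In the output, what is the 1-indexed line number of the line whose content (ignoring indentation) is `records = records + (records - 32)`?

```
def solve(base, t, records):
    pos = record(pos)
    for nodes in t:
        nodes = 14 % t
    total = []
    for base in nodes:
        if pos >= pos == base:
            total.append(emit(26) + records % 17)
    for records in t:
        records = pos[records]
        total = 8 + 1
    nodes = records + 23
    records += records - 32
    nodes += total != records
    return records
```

10

Transformed code:
def solve(base, t, records):
    pos = record(pos)
    for nodes in t:
        nodes = 14 % t
    total = [emit(26) + records % 17 for base in nodes if pos >= pos == base]
    for records in t:
        records = pos[records]
        total = 8 + 1
    nodes = records + 23
    records = records + (records - 32)
    nodes = nodes + (total != records)
    return records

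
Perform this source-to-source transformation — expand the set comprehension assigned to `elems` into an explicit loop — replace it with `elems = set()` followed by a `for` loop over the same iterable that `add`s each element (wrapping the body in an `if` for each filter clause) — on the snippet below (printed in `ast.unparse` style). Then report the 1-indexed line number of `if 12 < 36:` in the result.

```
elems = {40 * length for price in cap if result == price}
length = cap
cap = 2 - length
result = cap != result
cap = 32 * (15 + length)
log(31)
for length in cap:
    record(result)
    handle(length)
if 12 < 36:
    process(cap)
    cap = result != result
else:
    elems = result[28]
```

13

Transformed code:
elems = set()
for price in cap:
    if result == price:
        elems.add(40 * length)
length = cap
cap = 2 - length
result = cap != result
cap = 32 * (15 + length)
log(31)
for length in cap:
    record(result)
    handle(length)
if 12 < 36:
    process(cap)
    cap = result != result
else:
    elems = result[28]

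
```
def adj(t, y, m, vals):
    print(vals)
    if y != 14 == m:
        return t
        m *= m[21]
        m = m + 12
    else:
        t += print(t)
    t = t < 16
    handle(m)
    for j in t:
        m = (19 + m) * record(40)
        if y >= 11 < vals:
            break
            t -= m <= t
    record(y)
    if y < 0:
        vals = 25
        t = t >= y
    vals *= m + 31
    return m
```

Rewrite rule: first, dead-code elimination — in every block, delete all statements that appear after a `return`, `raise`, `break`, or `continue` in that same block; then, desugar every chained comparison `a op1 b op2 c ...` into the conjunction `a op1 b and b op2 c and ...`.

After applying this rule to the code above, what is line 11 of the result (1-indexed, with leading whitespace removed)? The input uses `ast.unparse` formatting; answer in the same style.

Transformed code:
def adj(t, y, m, vals):
    print(vals)
    if y != 14 and 14 == m:
        return t
    else:
        t += print(t)
    t = t < 16
    handle(m)
    for j in t:
        m = (19 + m) * record(40)
        if y >= 11 and 11 < vals:
            break
    record(y)
    if y < 0:
        vals = 25
        t = t >= y
    vals *= m + 31
    return m

if y >= 11 and 11 < vals:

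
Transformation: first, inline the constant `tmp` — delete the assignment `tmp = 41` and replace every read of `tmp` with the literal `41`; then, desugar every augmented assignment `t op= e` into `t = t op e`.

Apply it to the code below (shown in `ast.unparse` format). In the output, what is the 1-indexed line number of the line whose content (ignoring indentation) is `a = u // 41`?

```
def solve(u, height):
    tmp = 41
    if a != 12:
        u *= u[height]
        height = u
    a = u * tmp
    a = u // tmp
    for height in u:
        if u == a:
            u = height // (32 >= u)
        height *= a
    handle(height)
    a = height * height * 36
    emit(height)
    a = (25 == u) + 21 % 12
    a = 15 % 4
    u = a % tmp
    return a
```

6

Transformed code:
def solve(u, height):
    if a != 12:
        u = u * u[height]
        height = u
    a = u * 41
    a = u // 41
    for height in u:
        if u == a:
            u = height // (32 >= u)
        height = height * a
    handle(height)
    a = height * height * 36
    emit(height)
    a = (25 == u) + 21 % 12
    a = 15 % 4
    u = a % 41
    return a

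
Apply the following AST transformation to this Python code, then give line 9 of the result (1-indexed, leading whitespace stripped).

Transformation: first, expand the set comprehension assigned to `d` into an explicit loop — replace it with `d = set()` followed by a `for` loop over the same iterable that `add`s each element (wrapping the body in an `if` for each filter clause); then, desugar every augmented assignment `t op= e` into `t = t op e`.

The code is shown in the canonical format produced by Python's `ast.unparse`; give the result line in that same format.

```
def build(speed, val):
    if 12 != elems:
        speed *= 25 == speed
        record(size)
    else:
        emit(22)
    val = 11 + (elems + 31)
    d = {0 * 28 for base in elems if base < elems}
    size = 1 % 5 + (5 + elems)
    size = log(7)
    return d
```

Transformed code:
def build(speed, val):
    if 12 != elems:
        speed = speed * (25 == speed)
        record(size)
    else:
        emit(22)
    val = 11 + (elems + 31)
    d = set()
    for base in elems:
        if base < elems:
            d.add(0 * 28)
    size = 1 % 5 + (5 + elems)
    size = log(7)
    return d

for base in elems:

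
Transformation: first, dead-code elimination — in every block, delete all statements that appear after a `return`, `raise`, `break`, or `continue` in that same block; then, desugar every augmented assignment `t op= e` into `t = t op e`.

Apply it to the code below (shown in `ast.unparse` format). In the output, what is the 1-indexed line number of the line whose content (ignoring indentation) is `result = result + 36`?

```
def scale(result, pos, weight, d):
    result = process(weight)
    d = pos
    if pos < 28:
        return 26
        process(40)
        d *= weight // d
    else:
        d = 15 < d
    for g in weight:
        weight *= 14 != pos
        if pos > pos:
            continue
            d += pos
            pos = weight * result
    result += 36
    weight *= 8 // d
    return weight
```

Transformed code:
def scale(result, pos, weight, d):
    result = process(weight)
    d = pos
    if pos < 28:
        return 26
    else:
        d = 15 < d
    for g in weight:
        weight = weight * (14 != pos)
        if pos > pos:
            continue
    result = result + 36
    weight = weight * (8 // d)
    return weight

12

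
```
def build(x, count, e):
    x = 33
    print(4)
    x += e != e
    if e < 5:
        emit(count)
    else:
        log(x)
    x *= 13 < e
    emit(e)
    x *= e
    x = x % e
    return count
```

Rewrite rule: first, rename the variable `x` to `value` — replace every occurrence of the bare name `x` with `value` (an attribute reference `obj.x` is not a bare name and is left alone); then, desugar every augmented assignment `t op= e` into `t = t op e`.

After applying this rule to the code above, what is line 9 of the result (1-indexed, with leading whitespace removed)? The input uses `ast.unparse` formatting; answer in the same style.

Transformed code:
def build(value, count, e):
    value = 33
    print(4)
    value = value + (e != e)
    if e < 5:
        emit(count)
    else:
        log(value)
    value = value * (13 < e)
    emit(e)
    value = value * e
    value = value % e
    return count

value = value * (13 < e)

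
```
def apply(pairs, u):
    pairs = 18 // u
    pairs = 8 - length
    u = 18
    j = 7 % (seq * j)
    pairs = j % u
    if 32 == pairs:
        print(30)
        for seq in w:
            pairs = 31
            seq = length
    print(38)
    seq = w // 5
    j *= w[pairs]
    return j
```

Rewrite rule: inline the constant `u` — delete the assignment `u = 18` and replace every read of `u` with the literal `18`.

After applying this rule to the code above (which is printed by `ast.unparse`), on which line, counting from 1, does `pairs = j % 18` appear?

Transformed code:
def apply(pairs, u):
    pairs = 18 // 18
    pairs = 8 - length
    j = 7 % (seq * j)
    pairs = j % 18
    if 32 == pairs:
        print(30)
        for seq in w:
            pairs = 31
            seq = length
    print(38)
    seq = w // 5
    j *= w[pairs]
    return j

5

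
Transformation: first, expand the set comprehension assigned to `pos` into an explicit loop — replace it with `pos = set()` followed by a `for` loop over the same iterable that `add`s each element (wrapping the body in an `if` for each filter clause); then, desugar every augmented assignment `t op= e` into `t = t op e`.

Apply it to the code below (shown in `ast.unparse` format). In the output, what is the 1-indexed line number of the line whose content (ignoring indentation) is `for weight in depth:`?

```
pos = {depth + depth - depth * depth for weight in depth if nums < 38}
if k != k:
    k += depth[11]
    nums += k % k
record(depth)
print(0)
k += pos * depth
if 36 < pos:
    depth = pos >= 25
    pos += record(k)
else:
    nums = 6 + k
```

2

Transformed code:
pos = set()
for weight in depth:
    if nums < 38:
        pos.add(depth + depth - depth * depth)
if k != k:
    k = k + depth[11]
    nums = nums + k % k
record(depth)
print(0)
k = k + pos * depth
if 36 < pos:
    depth = pos >= 25
    pos = pos + record(k)
else:
    nums = 6 + k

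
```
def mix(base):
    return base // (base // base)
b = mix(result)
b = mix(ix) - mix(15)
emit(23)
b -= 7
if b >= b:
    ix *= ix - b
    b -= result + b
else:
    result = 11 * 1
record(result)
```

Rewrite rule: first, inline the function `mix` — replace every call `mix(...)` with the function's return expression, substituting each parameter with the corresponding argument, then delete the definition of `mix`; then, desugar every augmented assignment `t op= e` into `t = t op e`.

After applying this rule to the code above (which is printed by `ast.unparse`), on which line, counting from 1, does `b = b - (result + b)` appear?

Transformed code:
b = result // (result // result)
b = ix // (ix // ix) - 15 // (15 // 15)
emit(23)
b = b - 7
if b >= b:
    ix = ix * (ix - b)
    b = b - (result + b)
else:
    result = 11 * 1
record(result)

7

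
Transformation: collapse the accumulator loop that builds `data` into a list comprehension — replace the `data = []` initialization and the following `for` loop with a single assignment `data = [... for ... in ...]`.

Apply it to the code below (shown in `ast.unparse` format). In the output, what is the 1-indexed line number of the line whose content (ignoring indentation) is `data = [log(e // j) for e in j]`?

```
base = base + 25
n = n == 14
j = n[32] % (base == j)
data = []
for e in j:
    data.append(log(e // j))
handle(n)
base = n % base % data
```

4

Transformed code:
base = base + 25
n = n == 14
j = n[32] % (base == j)
data = [log(e // j) for e in j]
handle(n)
base = n % base % data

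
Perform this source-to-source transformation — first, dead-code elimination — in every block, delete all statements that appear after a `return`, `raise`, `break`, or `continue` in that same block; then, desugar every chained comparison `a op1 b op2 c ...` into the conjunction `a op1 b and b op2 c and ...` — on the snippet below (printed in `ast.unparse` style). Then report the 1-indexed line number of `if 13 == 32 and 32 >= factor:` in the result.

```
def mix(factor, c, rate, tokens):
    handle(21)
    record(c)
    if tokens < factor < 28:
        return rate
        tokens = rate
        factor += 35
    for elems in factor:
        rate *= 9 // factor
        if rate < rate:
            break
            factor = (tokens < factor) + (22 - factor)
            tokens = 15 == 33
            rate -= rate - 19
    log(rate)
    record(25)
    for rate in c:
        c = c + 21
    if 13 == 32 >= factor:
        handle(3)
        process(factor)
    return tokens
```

Transformed code:
def mix(factor, c, rate, tokens):
    handle(21)
    record(c)
    if tokens < factor and factor < 28:
        return rate
    for elems in factor:
        rate *= 9 // factor
        if rate < rate:
            break
    log(rate)
    record(25)
    for rate in c:
        c = c + 21
    if 13 == 32 and 32 >= factor:
        handle(3)
        process(factor)
    return tokens

14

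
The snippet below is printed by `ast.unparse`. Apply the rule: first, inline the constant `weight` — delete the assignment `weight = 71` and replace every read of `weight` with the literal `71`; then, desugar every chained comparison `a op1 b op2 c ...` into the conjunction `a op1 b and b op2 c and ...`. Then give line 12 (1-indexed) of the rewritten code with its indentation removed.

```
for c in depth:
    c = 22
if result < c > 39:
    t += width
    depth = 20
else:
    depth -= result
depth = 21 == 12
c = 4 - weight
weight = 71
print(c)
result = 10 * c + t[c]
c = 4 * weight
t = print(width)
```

Transformed code:
for c in depth:
    c = 22
if result < c and c > 39:
    t += width
    depth = 20
else:
    depth -= result
depth = 21 == 12
c = 4 - 71
print(c)
result = 10 * c + t[c]
c = 4 * 71
t = print(width)

c = 4 * 71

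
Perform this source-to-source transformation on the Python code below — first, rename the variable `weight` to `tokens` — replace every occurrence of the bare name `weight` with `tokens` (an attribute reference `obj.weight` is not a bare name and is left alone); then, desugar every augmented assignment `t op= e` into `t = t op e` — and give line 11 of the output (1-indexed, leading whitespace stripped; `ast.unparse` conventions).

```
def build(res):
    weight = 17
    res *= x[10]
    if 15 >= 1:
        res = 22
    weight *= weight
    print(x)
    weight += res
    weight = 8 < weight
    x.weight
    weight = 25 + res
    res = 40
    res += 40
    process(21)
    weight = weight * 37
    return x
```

Transformed code:
def build(res):
    tokens = 17
    res = res * x[10]
    if 15 >= 1:
        res = 22
    tokens = tokens * tokens
    print(x)
    tokens = tokens + res
    tokens = 8 < tokens
    x.weight
    tokens = 25 + res
    res = 40
    res = res + 40
    process(21)
    tokens = tokens * 37
    return x

tokens = 25 + res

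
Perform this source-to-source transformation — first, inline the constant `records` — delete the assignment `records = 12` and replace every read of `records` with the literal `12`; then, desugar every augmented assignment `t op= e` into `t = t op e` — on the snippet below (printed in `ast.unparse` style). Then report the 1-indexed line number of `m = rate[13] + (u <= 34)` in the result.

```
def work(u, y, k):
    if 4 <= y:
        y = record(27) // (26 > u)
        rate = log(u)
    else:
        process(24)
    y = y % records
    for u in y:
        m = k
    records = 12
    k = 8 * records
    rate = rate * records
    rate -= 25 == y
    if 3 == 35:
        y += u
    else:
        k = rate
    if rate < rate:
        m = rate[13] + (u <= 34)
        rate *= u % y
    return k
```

Transformed code:
def work(u, y, k):
    if 4 <= y:
        y = record(27) // (26 > u)
        rate = log(u)
    else:
        process(24)
    y = y % 12
    for u in y:
        m = k
    k = 8 * 12
    rate = rate * 12
    rate = rate - (25 == y)
    if 3 == 35:
        y = y + u
    else:
        k = rate
    if rate < rate:
        m = rate[13] + (u <= 34)
        rate = rate * (u % y)
    return k

18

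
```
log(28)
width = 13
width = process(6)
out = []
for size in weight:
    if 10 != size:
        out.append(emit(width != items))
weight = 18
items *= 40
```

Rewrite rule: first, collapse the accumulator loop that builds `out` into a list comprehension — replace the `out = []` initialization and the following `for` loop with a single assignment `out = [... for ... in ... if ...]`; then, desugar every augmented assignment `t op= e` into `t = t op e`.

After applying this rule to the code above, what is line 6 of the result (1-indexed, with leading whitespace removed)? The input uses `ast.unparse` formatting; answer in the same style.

Transformed code:
log(28)
width = 13
width = process(6)
out = [emit(width != items) for size in weight if 10 != size]
weight = 18
items = items * 40

items = items * 40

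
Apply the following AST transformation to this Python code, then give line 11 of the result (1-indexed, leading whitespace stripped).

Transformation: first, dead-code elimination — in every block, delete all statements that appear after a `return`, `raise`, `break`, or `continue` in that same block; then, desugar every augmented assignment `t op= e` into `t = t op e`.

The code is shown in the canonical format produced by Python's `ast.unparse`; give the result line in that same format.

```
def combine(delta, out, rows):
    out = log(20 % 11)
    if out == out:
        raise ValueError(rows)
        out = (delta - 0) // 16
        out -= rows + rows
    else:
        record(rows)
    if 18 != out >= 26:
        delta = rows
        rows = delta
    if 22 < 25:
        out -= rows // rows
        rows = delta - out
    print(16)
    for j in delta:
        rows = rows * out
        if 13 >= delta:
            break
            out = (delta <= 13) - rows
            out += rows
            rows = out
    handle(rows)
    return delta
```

Transformed code:
def combine(delta, out, rows):
    out = log(20 % 11)
    if out == out:
        raise ValueError(rows)
    else:
        record(rows)
    if 18 != out >= 26:
        delta = rows
        rows = delta
    if 22 < 25:
        out = out - rows // rows
        rows = delta - out
    print(16)
    for j in delta:
        rows = rows * out
        if 13 >= delta:
            break
    handle(rows)
    return delta

out = out - rows // rows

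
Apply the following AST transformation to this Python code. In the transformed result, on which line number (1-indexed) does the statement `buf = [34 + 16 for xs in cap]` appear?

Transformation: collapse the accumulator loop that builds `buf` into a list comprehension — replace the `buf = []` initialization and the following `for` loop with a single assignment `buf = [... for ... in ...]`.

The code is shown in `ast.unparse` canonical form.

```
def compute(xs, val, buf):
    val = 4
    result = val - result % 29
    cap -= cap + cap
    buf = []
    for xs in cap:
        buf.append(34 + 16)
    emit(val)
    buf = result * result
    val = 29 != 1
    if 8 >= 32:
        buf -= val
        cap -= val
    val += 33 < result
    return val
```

Transformed code:
def compute(xs, val, buf):
    val = 4
    result = val - result % 29
    cap -= cap + cap
    buf = [34 + 16 for xs in cap]
    emit(val)
    buf = result * result
    val = 29 != 1
    if 8 >= 32:
        buf -= val
        cap -= val
    val += 33 < result
    return val

5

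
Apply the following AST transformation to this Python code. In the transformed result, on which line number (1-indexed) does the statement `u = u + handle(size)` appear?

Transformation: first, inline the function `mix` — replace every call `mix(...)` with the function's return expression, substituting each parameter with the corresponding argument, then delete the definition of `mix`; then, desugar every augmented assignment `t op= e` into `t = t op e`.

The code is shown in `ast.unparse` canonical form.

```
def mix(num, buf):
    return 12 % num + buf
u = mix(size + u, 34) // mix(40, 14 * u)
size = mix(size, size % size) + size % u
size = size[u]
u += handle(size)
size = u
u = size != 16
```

Transformed code:
u = (12 % (size + u) + 34) // (12 % 40 + 14 * u)
size = 12 % size + size % size + size % u
size = size[u]
u = u + handle(size)
size = u
u = size != 16

4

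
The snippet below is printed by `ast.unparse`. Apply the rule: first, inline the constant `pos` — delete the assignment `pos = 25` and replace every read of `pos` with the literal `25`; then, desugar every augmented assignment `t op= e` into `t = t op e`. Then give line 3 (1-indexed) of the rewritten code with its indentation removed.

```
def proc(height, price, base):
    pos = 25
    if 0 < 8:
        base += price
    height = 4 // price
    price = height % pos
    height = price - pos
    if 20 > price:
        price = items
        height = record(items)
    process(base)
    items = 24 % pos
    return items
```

base = base + price

Transformed code:
def proc(height, price, base):
    if 0 < 8:
        base = base + price
    height = 4 // price
    price = height % 25
    height = price - 25
    if 20 > price:
        price = items
        height = record(items)
    process(base)
    items = 24 % 25
    return items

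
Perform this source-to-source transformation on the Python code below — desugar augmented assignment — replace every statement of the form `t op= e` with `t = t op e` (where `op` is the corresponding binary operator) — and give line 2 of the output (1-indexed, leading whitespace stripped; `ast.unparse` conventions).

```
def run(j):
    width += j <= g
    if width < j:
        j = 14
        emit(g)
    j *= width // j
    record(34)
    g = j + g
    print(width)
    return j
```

width = width + (j <= g)

Transformed code:
def run(j):
    width = width + (j <= g)
    if width < j:
        j = 14
        emit(g)
    j = j * (width // j)
    record(34)
    g = j + g
    print(width)
    return j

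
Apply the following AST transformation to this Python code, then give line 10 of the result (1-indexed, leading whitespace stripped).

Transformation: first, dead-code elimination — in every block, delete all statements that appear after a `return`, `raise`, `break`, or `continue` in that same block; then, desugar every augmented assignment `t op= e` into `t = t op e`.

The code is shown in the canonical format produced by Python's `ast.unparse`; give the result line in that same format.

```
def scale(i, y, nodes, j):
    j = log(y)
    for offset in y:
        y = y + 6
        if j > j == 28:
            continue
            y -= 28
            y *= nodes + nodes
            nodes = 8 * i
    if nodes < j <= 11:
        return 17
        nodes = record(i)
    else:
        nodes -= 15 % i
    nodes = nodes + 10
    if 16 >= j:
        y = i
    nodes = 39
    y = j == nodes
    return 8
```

Transformed code:
def scale(i, y, nodes, j):
    j = log(y)
    for offset in y:
        y = y + 6
        if j > j == 28:
            continue
    if nodes < j <= 11:
        return 17
    else:
        nodes = nodes - 15 % i
    nodes = nodes + 10
    if 16 >= j:
        y = i
    nodes = 39
    y = j == nodes
    return 8

nodes = nodes - 15 % i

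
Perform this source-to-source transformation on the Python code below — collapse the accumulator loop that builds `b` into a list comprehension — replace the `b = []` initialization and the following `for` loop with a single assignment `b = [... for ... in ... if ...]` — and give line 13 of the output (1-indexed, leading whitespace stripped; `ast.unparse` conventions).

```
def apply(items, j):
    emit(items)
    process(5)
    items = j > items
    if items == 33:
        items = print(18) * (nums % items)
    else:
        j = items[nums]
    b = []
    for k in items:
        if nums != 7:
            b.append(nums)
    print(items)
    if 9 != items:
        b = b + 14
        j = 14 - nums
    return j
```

Transformed code:
def apply(items, j):
    emit(items)
    process(5)
    items = j > items
    if items == 33:
        items = print(18) * (nums % items)
    else:
        j = items[nums]
    b = [nums for k in items if nums != 7]
    print(items)
    if 9 != items:
        b = b + 14
        j = 14 - nums
    return j

j = 14 - nums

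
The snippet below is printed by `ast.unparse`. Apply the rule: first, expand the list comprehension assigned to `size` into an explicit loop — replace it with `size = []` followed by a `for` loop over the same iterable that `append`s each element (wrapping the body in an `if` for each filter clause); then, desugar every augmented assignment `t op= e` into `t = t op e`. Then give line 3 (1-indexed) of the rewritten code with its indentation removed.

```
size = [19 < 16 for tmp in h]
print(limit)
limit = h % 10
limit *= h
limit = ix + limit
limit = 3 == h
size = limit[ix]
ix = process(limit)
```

size.append(19 < 16)

Transformed code:
size = []
for tmp in h:
    size.append(19 < 16)
print(limit)
limit = h % 10
limit = limit * h
limit = ix + limit
limit = 3 == h
size = limit[ix]
ix = process(limit)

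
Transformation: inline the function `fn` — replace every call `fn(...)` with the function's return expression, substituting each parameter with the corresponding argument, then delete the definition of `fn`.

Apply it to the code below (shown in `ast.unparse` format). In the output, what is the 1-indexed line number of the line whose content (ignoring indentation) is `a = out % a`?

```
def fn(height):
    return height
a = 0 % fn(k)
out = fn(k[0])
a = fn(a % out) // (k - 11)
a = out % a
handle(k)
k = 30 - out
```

4

Transformed code:
a = 0 % k
out = k[0]
a = a % out // (k - 11)
a = out % a
handle(k)
k = 30 - out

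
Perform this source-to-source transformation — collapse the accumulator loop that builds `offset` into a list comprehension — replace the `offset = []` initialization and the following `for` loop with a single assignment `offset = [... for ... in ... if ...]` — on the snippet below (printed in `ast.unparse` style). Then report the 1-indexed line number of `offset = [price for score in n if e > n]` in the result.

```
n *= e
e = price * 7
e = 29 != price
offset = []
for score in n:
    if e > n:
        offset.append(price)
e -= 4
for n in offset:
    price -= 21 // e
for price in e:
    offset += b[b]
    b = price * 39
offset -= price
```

Transformed code:
n *= e
e = price * 7
e = 29 != price
offset = [price for score in n if e > n]
e -= 4
for n in offset:
    price -= 21 // e
for price in e:
    offset += b[b]
    b = price * 39
offset -= price

4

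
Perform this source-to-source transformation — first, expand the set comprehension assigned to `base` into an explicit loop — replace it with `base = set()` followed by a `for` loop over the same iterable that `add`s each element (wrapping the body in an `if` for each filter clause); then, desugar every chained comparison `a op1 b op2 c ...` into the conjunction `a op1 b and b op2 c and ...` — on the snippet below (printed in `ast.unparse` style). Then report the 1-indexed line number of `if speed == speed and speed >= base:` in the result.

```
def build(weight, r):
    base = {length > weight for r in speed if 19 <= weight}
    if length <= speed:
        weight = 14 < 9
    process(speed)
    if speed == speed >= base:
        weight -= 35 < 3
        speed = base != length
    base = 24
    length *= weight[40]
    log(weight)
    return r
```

9

Transformed code:
def build(weight, r):
    base = set()
    for r in speed:
        if 19 <= weight:
            base.add(length > weight)
    if length <= speed:
        weight = 14 < 9
    process(speed)
    if speed == speed and speed >= base:
        weight -= 35 < 3
        speed = base != length
    base = 24
    length *= weight[40]
    log(weight)
    return r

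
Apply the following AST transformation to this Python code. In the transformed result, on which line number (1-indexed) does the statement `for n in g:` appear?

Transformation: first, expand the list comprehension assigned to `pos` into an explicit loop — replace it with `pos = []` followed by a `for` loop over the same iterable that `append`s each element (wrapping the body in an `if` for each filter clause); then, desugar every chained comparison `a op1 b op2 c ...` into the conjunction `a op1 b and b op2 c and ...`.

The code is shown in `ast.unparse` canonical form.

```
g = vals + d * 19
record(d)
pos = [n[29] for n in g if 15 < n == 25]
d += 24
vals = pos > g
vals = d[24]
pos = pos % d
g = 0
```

Transformed code:
g = vals + d * 19
record(d)
pos = []
for n in g:
    if 15 < n and n == 25:
        pos.append(n[29])
d += 24
vals = pos > g
vals = d[24]
pos = pos % d
g = 0

4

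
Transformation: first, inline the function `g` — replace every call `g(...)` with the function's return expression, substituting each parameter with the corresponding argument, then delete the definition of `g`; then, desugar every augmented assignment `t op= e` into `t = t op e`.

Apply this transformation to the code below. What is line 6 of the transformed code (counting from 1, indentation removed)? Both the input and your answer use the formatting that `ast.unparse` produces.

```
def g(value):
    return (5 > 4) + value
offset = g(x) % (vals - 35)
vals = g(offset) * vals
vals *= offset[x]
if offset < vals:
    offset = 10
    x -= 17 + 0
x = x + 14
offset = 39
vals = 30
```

Transformed code:
offset = ((5 > 4) + x) % (vals - 35)
vals = ((5 > 4) + offset) * vals
vals = vals * offset[x]
if offset < vals:
    offset = 10
    x = x - (17 + 0)
x = x + 14
offset = 39
vals = 30

x = x - (17 + 0)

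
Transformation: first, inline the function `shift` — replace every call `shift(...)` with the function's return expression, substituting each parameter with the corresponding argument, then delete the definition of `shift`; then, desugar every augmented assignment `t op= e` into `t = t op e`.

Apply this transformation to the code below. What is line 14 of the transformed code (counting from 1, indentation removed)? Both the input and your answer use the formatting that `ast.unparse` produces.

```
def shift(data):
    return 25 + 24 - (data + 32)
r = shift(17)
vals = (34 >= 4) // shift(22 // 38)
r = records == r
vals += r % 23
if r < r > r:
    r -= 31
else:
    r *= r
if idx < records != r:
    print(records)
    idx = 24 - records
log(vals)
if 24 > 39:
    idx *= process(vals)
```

Transformed code:
r = 25 + 24 - (17 + 32)
vals = (34 >= 4) // (25 + 24 - (22 // 38 + 32))
r = records == r
vals = vals + r % 23
if r < r > r:
    r = r - 31
else:
    r = r * r
if idx < records != r:
    print(records)
    idx = 24 - records
log(vals)
if 24 > 39:
    idx = idx * process(vals)

idx = idx * process(vals)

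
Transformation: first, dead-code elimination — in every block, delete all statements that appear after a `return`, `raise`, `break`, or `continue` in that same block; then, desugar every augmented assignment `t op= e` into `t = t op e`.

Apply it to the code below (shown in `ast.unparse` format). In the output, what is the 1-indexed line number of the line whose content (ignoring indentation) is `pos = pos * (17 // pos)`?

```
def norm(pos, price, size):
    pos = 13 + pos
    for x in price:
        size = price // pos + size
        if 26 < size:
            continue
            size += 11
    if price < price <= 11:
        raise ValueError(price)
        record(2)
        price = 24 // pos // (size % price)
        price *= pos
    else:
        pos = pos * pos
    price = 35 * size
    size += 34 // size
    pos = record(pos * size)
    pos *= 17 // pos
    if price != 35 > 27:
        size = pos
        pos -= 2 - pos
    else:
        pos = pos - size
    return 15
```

14

Transformed code:
def norm(pos, price, size):
    pos = 13 + pos
    for x in price:
        size = price // pos + size
        if 26 < size:
            continue
    if price < price <= 11:
        raise ValueError(price)
    else:
        pos = pos * pos
    price = 35 * size
    size = size + 34 // size
    pos = record(pos * size)
    pos = pos * (17 // pos)
    if price != 35 > 27:
        size = pos
        pos = pos - (2 - pos)
    else:
        pos = pos - size
    return 15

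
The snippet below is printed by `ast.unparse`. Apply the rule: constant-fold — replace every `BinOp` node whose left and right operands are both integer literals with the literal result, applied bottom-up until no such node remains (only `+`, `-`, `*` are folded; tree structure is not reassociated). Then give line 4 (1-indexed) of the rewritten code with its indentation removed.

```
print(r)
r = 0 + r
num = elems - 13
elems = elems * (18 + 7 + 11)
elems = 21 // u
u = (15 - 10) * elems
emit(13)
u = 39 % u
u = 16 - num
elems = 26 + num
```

Transformed code:
print(r)
r = 0 + r
num = elems - 13
elems = elems * 36
elems = 21 // u
u = 5 * elems
emit(13)
u = 39 % u
u = 16 - num
elems = 26 + num

elems = elems * 36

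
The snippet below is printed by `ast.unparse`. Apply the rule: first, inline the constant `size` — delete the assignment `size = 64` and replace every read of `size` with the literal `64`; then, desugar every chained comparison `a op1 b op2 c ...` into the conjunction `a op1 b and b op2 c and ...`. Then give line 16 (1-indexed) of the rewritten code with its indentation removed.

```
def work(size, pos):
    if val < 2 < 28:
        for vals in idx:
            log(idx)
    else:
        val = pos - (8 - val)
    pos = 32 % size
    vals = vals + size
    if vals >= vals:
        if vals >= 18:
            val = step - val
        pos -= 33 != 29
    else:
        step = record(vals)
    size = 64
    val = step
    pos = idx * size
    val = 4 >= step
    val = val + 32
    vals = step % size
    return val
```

Transformed code:
def work(size, pos):
    if val < 2 and 2 < 28:
        for vals in idx:
            log(idx)
    else:
        val = pos - (8 - val)
    pos = 32 % 64
    vals = vals + 64
    if vals >= vals:
        if vals >= 18:
            val = step - val
        pos -= 33 != 29
    else:
        step = record(vals)
    val = step
    pos = idx * 64
    val = 4 >= step
    val = val + 32
    vals = step % 64
    return val

pos = idx * 64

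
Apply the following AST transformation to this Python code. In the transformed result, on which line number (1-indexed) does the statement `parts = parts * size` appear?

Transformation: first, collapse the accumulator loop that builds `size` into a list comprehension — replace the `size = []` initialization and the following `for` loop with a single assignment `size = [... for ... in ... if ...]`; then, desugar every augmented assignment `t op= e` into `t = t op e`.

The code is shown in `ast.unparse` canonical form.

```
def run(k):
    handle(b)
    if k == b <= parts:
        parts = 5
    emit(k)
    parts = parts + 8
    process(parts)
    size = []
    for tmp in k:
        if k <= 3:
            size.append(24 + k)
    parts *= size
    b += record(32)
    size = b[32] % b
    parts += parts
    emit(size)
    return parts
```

9

Transformed code:
def run(k):
    handle(b)
    if k == b <= parts:
        parts = 5
    emit(k)
    parts = parts + 8
    process(parts)
    size = [24 + k for tmp in k if k <= 3]
    parts = parts * size
    b = b + record(32)
    size = b[32] % b
    parts = parts + parts
    emit(size)
    return parts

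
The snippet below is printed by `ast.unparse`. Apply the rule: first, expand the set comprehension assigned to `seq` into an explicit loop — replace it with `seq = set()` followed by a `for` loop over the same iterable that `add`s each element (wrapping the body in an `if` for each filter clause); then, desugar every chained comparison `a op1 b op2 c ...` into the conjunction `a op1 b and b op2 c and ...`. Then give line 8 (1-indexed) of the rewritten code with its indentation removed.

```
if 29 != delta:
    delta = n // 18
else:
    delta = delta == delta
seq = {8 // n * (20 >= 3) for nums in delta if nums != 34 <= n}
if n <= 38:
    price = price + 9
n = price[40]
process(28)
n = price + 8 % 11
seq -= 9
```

Transformed code:
if 29 != delta:
    delta = n // 18
else:
    delta = delta == delta
seq = set()
for nums in delta:
    if nums != 34 and 34 <= n:
        seq.add(8 // n * (20 >= 3))
if n <= 38:
    price = price + 9
n = price[40]
process(28)
n = price + 8 % 11
seq -= 9

seq.add(8 // n * (20 >= 3))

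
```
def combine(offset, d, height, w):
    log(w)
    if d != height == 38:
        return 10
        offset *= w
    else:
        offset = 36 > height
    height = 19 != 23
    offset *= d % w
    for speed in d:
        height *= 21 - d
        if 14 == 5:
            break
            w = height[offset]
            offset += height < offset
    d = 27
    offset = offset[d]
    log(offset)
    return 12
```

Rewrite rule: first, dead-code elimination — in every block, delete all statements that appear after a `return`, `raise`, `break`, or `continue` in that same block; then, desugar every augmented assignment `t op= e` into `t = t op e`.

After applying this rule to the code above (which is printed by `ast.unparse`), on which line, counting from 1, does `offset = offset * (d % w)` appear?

Transformed code:
def combine(offset, d, height, w):
    log(w)
    if d != height == 38:
        return 10
    else:
        offset = 36 > height
    height = 19 != 23
    offset = offset * (d % w)
    for speed in d:
        height = height * (21 - d)
        if 14 == 5:
            break
    d = 27
    offset = offset[d]
    log(offset)
    return 12

8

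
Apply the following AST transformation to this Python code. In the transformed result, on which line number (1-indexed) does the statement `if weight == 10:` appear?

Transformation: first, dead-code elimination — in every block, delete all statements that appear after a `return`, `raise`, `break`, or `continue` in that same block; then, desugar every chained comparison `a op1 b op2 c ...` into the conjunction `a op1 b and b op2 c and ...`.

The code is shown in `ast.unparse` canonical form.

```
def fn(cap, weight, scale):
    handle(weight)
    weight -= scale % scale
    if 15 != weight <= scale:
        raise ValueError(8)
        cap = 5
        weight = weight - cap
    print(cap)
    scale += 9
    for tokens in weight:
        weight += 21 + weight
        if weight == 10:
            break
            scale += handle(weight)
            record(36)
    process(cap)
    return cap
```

Transformed code:
def fn(cap, weight, scale):
    handle(weight)
    weight -= scale % scale
    if 15 != weight and weight <= scale:
        raise ValueError(8)
    print(cap)
    scale += 9
    for tokens in weight:
        weight += 21 + weight
        if weight == 10:
            break
    process(cap)
    return cap

10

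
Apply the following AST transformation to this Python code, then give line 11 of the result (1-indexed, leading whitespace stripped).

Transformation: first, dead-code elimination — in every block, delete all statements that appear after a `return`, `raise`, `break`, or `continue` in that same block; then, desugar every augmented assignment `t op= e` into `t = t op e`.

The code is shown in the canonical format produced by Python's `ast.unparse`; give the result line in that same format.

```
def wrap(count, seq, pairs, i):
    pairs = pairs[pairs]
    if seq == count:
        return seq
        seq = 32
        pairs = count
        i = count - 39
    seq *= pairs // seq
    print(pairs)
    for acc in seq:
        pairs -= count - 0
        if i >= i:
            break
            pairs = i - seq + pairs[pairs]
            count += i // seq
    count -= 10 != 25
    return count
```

count = count - (10 != 25)

Transformed code:
def wrap(count, seq, pairs, i):
    pairs = pairs[pairs]
    if seq == count:
        return seq
    seq = seq * (pairs // seq)
    print(pairs)
    for acc in seq:
        pairs = pairs - (count - 0)
        if i >= i:
            break
    count = count - (10 != 25)
    return count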